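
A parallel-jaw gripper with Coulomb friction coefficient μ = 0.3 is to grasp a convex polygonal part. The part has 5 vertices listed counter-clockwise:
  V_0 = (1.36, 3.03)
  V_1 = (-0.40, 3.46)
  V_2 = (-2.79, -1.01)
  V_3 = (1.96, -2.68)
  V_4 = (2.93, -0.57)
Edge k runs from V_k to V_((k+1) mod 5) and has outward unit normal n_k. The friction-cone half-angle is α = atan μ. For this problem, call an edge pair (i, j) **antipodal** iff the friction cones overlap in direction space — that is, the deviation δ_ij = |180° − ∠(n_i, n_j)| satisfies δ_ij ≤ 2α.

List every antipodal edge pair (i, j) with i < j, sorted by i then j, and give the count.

α = atan 0.3 = 16.70°;  2α = 33.40°
n_0 = (+0.2373, +0.9714)
n_1 = (-0.8819, +0.4715)
n_2 = (-0.3317, -0.9434)
n_3 = (+0.9086, -0.4177)
n_4 = (+0.9166, +0.3998)
  (0,1): δ = 104.40°  ·
  (0,2): δ = 5.64°  ✓
  (0,3): δ = 79.04°  ·
  (0,4): δ = 127.29°  ·
  (1,2): δ = 81.24°  ·
  (1,3): δ = 3.44°  ✓
  (1,4): δ = 51.69°  ·
  (2,3): δ = 95.32°  ·
  (2,4): δ = 47.07°  ·
  (3,4): δ = 131.75°  ·
antipodal pairs: 2

count = 2; pairs: (0,2), (1,3)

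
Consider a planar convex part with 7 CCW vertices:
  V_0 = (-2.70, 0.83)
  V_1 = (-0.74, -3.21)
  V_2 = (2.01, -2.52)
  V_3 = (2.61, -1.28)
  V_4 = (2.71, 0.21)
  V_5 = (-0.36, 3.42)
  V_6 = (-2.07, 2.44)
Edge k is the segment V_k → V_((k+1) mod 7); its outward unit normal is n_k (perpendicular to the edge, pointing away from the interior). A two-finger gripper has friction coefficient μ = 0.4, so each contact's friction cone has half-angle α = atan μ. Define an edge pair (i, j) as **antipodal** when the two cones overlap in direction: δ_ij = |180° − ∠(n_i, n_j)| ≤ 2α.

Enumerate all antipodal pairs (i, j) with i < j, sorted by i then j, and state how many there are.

α = atan 0.4 = 21.80°;  2α = 43.60°
n_0 = (-0.8997, -0.4365)
n_1 = (+0.2434, -0.9699)
n_2 = (+0.9002, -0.4356)
n_3 = (+0.9978, -0.0670)
n_4 = (+0.7227, +0.6912)
n_5 = (-0.4972, +0.8676)
n_6 = (-0.9312, +0.3644)
  (0,1): δ = 101.80°  ·
  (0,2): δ = 51.70°  ·
  (0,3): δ = 29.72°  ✓
  (0,4): δ = 17.84°  ✓
  (0,5): δ = 93.94°  ·
  (0,6): δ = 132.75°  ·
  (1,2): δ = 129.91°  ·
  (1,3): δ = 107.92°  ·
  (1,4): δ = 60.36°  ·
  (1,5): δ = 15.73°  ✓
  (1,6): δ = 54.54°  ·
  (2,3): δ = 158.02°  ·
  (2,4): δ = 110.46°  ·
  (2,5): δ = 34.36°  ✓
  (2,6): δ = 4.45°  ✓
  (3,4): δ = 132.44°  ·
  (3,5): δ = 56.34°  ·
  (3,6): δ = 17.53°  ✓
  (4,5): δ = 103.91°  ·
  (4,6): δ = 65.09°  ·
  (5,6): δ = 141.19°  ·
antipodal pairs: 6

count = 6; pairs: (0,3), (0,4), (1,5), (2,5), (2,6), (3,6)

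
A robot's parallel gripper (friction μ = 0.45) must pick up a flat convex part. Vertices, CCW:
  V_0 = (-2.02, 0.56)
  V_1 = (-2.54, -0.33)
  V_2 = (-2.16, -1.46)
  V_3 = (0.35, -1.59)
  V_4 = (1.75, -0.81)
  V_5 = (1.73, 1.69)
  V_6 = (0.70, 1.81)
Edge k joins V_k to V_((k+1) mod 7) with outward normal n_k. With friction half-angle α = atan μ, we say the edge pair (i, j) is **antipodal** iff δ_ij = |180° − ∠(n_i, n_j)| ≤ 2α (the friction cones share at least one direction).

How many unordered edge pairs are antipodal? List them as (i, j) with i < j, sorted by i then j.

α = atan 0.45 = 24.23°;  2α = 48.46°
n_0 = (-0.8634, +0.5045)
n_1 = (-0.9478, -0.3187)
n_2 = (-0.0517, -0.9987)
n_3 = (+0.4867, -0.8736)
n_4 = (+1.0000, +0.0080)
n_5 = (+0.1157, +0.9933)
n_6 = (-0.4176, +0.9086)
  (0,1): δ = 131.12°  ·
  (0,2): δ = 62.67°  ·
  (0,3): δ = 30.58°  ✓
  (0,4): δ = 30.75°  ✓
  (0,5): δ = 113.65°  ·
  (0,6): δ = 144.98°  ·
  (1,2): δ = 111.55°  ·
  (1,3): δ = 79.46°  ·
  (1,4): δ = 18.13°  ✓
  (1,5): δ = 64.77°  ·
  (1,6): δ = 96.09°  ·
  (2,3): δ = 147.91°  ·
  (2,4): δ = 86.58°  ·
  (2,5): δ = 3.68°  ✓
  (2,6): δ = 27.65°  ✓
  (3,4): δ = 118.67°  ·
  (3,5): δ = 35.77°  ✓
  (3,6): δ = 4.44°  ✓
  (4,5): δ = 97.10°  ·
  (4,6): δ = 65.78°  ·
  (5,6): δ = 148.67°  ·
antipodal pairs: 7

count = 7; pairs: (0,3), (0,4), (1,4), (2,5), (2,6), (3,5), (3,6)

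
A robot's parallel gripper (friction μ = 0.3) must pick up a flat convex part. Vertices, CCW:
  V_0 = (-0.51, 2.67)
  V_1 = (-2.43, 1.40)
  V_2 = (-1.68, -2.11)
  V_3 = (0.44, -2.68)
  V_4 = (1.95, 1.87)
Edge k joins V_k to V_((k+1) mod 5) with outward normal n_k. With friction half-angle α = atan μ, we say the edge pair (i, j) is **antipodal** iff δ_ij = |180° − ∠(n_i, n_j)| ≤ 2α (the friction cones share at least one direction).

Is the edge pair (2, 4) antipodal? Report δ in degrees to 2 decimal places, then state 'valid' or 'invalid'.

α = atan 0.3 = 16.70°;  2α = 33.40°
edge 2: e_2 = (+2.12, -0.57);  n_2 = (-0.2596, -0.9657)
edge 4: e_4 = (-2.46, +0.80);  n_4 = (+0.3093, +0.9510)
∠(n_2, n_4) = 177.03°
δ = |180° − 177.03°| = 2.97°
2.97° ≤ 2α = 33.40°  →  valid

δ = 2.97°, valid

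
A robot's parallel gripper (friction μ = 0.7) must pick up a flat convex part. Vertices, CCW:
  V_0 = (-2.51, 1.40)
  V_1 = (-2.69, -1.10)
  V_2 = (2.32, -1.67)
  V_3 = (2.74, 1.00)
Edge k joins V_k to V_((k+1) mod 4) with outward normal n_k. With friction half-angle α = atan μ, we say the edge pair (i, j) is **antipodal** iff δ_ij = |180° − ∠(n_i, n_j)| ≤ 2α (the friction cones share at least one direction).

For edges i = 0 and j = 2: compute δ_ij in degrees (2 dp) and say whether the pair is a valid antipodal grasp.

α = atan 0.7 = 34.99°;  2α = 69.98°
edge 0: e_0 = (-0.18, -2.50);  n_0 = (-0.9974, +0.0718)
edge 2: e_2 = (+0.42, +2.67);  n_2 = (+0.9879, -0.1554)
∠(n_0, n_2) = 175.18°
δ = |180° − 175.18°| = 4.82°
4.82° ≤ 2α = 69.98°  →  valid

δ = 4.82°, valid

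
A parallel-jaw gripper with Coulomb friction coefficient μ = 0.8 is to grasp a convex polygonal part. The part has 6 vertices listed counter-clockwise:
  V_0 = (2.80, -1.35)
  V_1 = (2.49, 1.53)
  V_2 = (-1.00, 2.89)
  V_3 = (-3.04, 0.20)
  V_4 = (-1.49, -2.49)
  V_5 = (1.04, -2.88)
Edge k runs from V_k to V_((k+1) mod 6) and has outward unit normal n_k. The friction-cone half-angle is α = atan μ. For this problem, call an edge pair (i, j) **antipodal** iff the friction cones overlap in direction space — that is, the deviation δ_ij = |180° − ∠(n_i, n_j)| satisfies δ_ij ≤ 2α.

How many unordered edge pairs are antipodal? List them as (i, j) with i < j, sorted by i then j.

count = 8; pairs: (0,2), (0,3), (0,4), (1,3), (1,4), (1,5), (2,4), (2,5)

α = atan 0.8 = 38.66°;  2α = 77.32°
n_0 = (+0.9943, +0.1070)
n_1 = (+0.3631, +0.9318)
n_2 = (-0.7968, +0.6043)
n_3 = (-0.8665, -0.4993)
n_4 = (-0.1524, -0.9883)
n_5 = (+0.6561, -0.7547)
  (0,1): δ = 117.43°  ·
  (0,2): δ = 43.32°  ✓
  (0,3): δ = 23.81°  ✓
  (0,4): δ = 75.09°  ✓
  (0,5): δ = 124.86°  ·
  (1,2): δ = 105.89°  ·
  (1,3): δ = 38.76°  ✓
  (1,4): δ = 12.53°  ✓
  (1,5): δ = 62.29°  ✓
  (2,3): δ = 112.87°  ·
  (2,4): δ = 61.59°  ✓
  (2,5): δ = 11.82°  ✓
  (3,4): δ = 128.71°  ·
  (3,5): δ = 78.95°  ·
  (4,5): δ = 130.24°  ·
antipodal pairs: 8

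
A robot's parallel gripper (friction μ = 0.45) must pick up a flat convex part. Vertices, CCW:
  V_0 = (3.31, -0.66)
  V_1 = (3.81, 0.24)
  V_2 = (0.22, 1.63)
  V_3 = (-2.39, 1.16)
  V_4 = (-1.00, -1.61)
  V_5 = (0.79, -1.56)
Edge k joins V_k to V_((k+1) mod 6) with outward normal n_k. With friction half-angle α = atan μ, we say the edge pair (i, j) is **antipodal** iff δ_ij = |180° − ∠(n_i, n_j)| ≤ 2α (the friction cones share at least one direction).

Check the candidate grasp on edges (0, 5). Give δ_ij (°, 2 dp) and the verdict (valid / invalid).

α = atan 0.45 = 24.23°;  2α = 48.46°
edge 0: e_0 = (+0.50, +0.90);  n_0 = (+0.8742, -0.4856)
edge 5: e_5 = (+2.52, +0.90);  n_5 = (+0.3363, -0.9417)
∠(n_0, n_5) = 41.29°
δ = |180° − 41.29°| = 138.71°
138.71° > 2α = 48.46°  →  invalid

δ = 138.71°, invalid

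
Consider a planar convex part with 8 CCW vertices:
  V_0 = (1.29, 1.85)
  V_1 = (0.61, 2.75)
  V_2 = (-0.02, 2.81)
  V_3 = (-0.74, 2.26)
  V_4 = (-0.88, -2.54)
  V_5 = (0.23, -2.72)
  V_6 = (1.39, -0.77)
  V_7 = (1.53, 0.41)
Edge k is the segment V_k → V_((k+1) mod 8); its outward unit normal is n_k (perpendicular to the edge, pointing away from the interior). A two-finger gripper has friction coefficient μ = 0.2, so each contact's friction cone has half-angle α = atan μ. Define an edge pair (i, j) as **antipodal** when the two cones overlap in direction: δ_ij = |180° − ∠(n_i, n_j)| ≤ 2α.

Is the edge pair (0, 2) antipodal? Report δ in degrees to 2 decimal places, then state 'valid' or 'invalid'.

δ = 89.70°, invalid

α = atan 0.2 = 11.31°;  2α = 22.62°
edge 0: e_0 = (-0.68, +0.90);  n_0 = (+0.7979, +0.6028)
edge 2: e_2 = (-0.72, -0.55);  n_2 = (-0.6070, +0.7947)
∠(n_0, n_2) = 90.30°
δ = |180° − 90.30°| = 89.70°
89.70° > 2α = 22.62°  →  invalid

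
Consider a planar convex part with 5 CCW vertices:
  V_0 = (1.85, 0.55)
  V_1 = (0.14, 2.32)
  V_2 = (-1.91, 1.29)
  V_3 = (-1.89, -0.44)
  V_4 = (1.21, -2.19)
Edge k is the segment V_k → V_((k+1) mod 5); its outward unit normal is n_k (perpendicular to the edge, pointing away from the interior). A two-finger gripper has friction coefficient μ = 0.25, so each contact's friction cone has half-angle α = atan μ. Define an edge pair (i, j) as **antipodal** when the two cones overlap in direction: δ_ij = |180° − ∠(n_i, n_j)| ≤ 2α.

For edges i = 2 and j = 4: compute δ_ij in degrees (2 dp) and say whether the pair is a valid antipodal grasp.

δ = 13.81°, valid

α = atan 0.25 = 14.04°;  2α = 28.07°
edge 2: e_2 = (+0.02, -1.73);  n_2 = (-0.9999, -0.0116)
edge 4: e_4 = (+0.64, +2.74);  n_4 = (+0.9738, -0.2275)
∠(n_2, n_4) = 166.19°
δ = |180° − 166.19°| = 13.81°
13.81° ≤ 2α = 28.07°  →  valid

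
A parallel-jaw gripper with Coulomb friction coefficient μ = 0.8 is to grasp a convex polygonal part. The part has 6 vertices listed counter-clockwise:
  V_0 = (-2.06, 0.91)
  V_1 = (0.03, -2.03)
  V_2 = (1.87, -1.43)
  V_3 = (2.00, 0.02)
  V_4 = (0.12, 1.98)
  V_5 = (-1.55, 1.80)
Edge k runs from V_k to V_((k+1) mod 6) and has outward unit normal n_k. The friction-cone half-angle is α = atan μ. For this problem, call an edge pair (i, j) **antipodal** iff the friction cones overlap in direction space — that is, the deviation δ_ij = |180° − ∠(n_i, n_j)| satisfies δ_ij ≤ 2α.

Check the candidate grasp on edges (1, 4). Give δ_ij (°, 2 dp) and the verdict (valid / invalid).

α = atan 0.8 = 38.66°;  2α = 77.32°
edge 1: e_1 = (+1.84, +0.60);  n_1 = (+0.3100, -0.9507)
edge 4: e_4 = (-1.67, -0.18);  n_4 = (-0.1072, +0.9942)
∠(n_1, n_4) = 168.09°
δ = |180° − 168.09°| = 11.91°
11.91° ≤ 2α = 77.32°  →  valid

δ = 11.91°, valid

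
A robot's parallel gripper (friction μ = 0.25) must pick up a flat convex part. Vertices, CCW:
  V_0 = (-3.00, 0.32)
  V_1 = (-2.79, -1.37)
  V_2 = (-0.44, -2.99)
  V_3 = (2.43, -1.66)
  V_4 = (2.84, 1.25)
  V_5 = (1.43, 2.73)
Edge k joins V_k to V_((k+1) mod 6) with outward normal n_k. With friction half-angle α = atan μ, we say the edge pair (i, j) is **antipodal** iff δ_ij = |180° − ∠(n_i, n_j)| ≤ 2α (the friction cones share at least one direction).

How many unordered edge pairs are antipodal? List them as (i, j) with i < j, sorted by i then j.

count = 3; pairs: (0,3), (1,4), (2,5)

α = atan 0.25 = 14.04°;  2α = 28.07°
n_0 = (-0.9924, -0.1233)
n_1 = (-0.5676, -0.8233)
n_2 = (+0.4205, -0.9073)
n_3 = (+0.9902, -0.1395)
n_4 = (+0.7240, +0.6898)
n_5 = (-0.4779, +0.8784)
  (0,1): δ = 131.66°  ·
  (0,2): δ = 72.22°  ·
  (0,3): δ = 15.10°  ✓
  (0,4): δ = 36.53°  ·
  (0,5): δ = 111.46°  ·
  (1,2): δ = 120.56°  ·
  (1,3): δ = 63.44°  ·
  (1,4): δ = 11.81°  ✓
  (1,5): δ = 63.13°  ·
  (2,3): δ = 122.88°  ·
  (2,4): δ = 71.25°  ·
  (2,5): δ = 3.68°  ✓
  (3,4): δ = 128.37°  ·
  (3,5): δ = 53.43°  ·
  (4,5): δ = 105.07°  ·
antipodal pairs: 3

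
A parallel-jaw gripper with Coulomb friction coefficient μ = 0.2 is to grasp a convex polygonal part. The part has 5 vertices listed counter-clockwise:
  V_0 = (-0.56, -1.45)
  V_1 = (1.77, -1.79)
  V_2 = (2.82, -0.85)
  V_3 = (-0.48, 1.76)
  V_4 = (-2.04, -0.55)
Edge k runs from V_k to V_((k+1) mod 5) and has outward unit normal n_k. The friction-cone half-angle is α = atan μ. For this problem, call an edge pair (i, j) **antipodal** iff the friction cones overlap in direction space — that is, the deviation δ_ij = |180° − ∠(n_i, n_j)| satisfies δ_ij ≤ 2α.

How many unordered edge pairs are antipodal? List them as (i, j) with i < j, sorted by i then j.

count = 2; pairs: (1,3), (2,4)

α = atan 0.2 = 11.31°;  2α = 22.62°
n_0 = (-0.1444, -0.9895)
n_1 = (+0.6670, -0.7451)
n_2 = (+0.6203, +0.7843)
n_3 = (-0.8287, +0.5597)
n_4 = (-0.5196, -0.8544)
  (0,1): δ = 129.86°  ·
  (0,2): δ = 30.04°  ·
  (0,3): δ = 64.27°  ·
  (0,4): δ = 157.00°  ·
  (1,2): δ = 80.18°  ·
  (1,3): δ = 14.13°  ✓
  (1,4): δ = 106.86°  ·
  (2,3): δ = 85.69°  ·
  (2,4): δ = 7.04°  ✓
  (3,4): δ = 87.27°  ·
antipodal pairs: 2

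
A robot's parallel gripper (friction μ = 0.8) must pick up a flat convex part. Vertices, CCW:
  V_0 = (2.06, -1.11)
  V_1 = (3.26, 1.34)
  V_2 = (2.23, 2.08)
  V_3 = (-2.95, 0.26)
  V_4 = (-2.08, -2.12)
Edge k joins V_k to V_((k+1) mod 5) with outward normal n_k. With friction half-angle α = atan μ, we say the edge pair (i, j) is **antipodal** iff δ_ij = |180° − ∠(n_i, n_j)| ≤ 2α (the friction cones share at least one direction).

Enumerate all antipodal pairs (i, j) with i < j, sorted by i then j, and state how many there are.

count = 5; pairs: (0,2), (0,3), (1,3), (1,4), (2,4)

α = atan 0.8 = 38.66°;  2α = 77.32°
n_0 = (+0.8981, -0.4399)
n_1 = (+0.5835, +0.8121)
n_2 = (-0.3315, +0.9435)
n_3 = (-0.9392, -0.3433)
n_4 = (+0.2370, -0.9715)
  (0,1): δ = 99.60°  ·
  (0,2): δ = 44.55°  ✓
  (0,3): δ = 46.18°  ✓
  (0,4): δ = 129.81°  ·
  (1,2): δ = 124.95°  ·
  (1,3): δ = 34.23°  ✓
  (1,4): δ = 49.41°  ✓
  (2,3): δ = 89.28°  ·
  (2,4): δ = 5.65°  ✓
  (3,4): δ = 96.37°  ·
antipodal pairs: 5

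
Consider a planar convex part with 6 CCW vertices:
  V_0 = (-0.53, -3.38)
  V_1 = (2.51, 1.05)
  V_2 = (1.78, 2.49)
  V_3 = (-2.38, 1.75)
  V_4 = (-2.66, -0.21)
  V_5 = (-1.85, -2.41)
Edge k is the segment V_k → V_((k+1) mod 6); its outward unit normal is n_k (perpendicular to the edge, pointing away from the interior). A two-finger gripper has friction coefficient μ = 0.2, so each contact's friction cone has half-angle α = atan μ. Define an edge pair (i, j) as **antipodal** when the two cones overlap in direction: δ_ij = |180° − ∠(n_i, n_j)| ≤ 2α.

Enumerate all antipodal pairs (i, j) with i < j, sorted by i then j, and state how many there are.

count = 1; pairs: (1,4)

α = atan 0.2 = 11.31°;  2α = 22.62°
n_0 = (+0.8245, -0.5658)
n_1 = (+0.8919, +0.4522)
n_2 = (-0.1751, +0.9845)
n_3 = (-0.9899, +0.1414)
n_4 = (-0.9384, -0.3455)
n_5 = (-0.5922, -0.8058)
  (0,1): δ = 118.66°  ·
  (0,2): δ = 45.45°  ·
  (0,3): δ = 26.33°  ·
  (0,4): δ = 54.67°  ·
  (0,5): δ = 88.15°  ·
  (1,2): δ = 106.80°  ·
  (1,3): δ = 35.01°  ·
  (1,4): δ = 6.67°  ✓
  (1,5): δ = 26.81°  ·
  (2,3): δ = 108.22°  ·
  (2,4): δ = 79.87°  ·
  (2,5): δ = 46.40°  ·
  (3,4): δ = 151.66°  ·
  (3,5): δ = 118.18°  ·
  (4,5): δ = 146.52°  ·
antipodal pairs: 1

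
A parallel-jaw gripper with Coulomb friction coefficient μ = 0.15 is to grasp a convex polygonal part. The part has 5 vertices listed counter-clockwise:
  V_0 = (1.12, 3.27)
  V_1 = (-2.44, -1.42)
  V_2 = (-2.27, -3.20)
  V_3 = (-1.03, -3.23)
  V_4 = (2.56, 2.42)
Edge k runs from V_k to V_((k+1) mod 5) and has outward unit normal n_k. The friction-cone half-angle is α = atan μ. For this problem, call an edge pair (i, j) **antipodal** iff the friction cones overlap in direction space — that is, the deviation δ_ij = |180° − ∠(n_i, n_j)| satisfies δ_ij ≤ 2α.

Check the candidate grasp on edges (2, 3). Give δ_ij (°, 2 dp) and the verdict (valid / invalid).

α = atan 0.15 = 8.53°;  2α = 17.06°
edge 2: e_2 = (+1.24, -0.03);  n_2 = (-0.0242, -0.9997)
edge 3: e_3 = (+3.59, +5.65);  n_3 = (+0.8440, -0.5363)
∠(n_2, n_3) = 58.95°
δ = |180° − 58.95°| = 121.05°
121.05° > 2α = 17.06°  →  invalid

δ = 121.05°, invalid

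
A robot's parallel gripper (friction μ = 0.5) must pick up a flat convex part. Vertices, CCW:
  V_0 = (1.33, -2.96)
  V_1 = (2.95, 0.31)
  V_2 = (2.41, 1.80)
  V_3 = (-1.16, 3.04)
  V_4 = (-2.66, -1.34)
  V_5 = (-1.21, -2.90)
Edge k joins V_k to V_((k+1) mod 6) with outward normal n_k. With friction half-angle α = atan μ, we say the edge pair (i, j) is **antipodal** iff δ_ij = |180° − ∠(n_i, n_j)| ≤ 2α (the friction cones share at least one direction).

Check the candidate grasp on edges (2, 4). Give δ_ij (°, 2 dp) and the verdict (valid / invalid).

α = atan 0.5 = 26.57°;  2α = 53.13°
edge 2: e_2 = (-3.57, +1.24);  n_2 = (+0.3281, +0.9446)
edge 4: e_4 = (+1.45, -1.56);  n_4 = (-0.7325, -0.6808)
∠(n_2, n_4) = 152.06°
δ = |180° − 152.06°| = 27.94°
27.94° ≤ 2α = 53.13°  →  valid

δ = 27.94°, valid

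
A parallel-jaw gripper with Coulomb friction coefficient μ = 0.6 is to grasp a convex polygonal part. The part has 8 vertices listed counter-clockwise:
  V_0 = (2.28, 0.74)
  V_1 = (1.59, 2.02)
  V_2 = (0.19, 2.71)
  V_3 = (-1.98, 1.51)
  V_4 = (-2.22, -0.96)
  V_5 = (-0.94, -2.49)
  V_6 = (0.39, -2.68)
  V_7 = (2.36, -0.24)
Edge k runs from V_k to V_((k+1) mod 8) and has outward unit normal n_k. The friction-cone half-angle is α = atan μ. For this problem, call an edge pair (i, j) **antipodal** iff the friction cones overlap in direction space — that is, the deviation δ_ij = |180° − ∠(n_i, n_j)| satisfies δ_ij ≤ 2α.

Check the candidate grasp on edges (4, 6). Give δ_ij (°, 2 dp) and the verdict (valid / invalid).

δ = 78.83°, invalid

α = atan 0.6 = 30.96°;  2α = 61.93°
edge 4: e_4 = (+1.28, -1.53);  n_4 = (-0.7670, -0.6417)
edge 6: e_6 = (+1.97, +2.44);  n_6 = (+0.7781, -0.6282)
∠(n_4, n_6) = 101.17°
δ = |180° − 101.17°| = 78.83°
78.83° > 2α = 61.93°  →  invalid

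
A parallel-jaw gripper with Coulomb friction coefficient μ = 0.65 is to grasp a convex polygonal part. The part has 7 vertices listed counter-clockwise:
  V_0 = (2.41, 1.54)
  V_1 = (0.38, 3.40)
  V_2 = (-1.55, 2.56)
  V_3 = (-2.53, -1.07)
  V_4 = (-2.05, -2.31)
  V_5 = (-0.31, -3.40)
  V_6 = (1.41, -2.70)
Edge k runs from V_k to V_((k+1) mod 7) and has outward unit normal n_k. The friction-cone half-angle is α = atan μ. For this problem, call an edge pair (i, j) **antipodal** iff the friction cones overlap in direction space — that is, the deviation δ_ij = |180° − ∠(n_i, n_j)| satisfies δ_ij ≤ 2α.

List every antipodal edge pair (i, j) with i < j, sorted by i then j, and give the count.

count = 10; pairs: (0,2), (0,3), (0,4), (0,5), (1,4), (1,5), (1,6), (2,5), (2,6), (3,6)

α = atan 0.65 = 33.02°;  2α = 66.05°
n_0 = (+0.6756, +0.7373)
n_1 = (-0.3991, +0.9169)
n_2 = (-0.9654, +0.2606)
n_3 = (-0.9326, -0.3610)
n_4 = (-0.5309, -0.8475)
n_5 = (+0.3770, -0.9262)
n_6 = (+0.9733, -0.2296)
  (0,1): δ = 113.98°  ·
  (0,2): δ = 62.61°  ✓
  (0,3): δ = 26.34°  ✓
  (0,4): δ = 10.43°  ✓
  (0,5): δ = 64.64°  ✓
  (0,6): δ = 119.23°  ·
  (1,2): δ = 128.63°  ·
  (1,3): δ = 92.36°  ·
  (1,4): δ = 55.58°  ✓
  (1,5): δ = 1.38°  ✓
  (1,6): δ = 53.21°  ✓
  (2,3): δ = 143.73°  ·
  (2,4): δ = 106.96°  ·
  (2,5): δ = 52.75°  ✓
  (2,6): δ = 1.84°  ✓
  (3,4): δ = 143.23°  ·
  (3,5): δ = 89.02°  ·
  (3,6): δ = 34.43°  ✓
  (4,5): δ = 125.79°  ·
  (4,6): δ = 71.21°  ·
  (5,6): δ = 125.42°  ·
antipodal pairs: 10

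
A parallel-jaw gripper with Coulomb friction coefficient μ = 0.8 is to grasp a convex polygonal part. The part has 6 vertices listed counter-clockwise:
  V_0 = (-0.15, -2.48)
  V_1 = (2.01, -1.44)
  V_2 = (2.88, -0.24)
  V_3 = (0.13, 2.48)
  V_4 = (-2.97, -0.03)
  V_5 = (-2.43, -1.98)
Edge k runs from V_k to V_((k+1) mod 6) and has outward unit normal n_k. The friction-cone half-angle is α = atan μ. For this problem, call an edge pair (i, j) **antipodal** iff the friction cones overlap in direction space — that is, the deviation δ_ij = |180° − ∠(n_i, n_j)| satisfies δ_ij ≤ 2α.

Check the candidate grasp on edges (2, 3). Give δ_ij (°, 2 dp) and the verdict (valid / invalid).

δ = 96.32°, invalid

α = atan 0.8 = 38.66°;  2α = 77.32°
edge 2: e_2 = (-2.75, +2.72);  n_2 = (+0.7032, +0.7110)
edge 3: e_3 = (-3.10, -2.51);  n_3 = (-0.6293, +0.7772)
∠(n_2, n_3) = 83.68°
δ = |180° − 83.68°| = 96.32°
96.32° > 2α = 77.32°  →  invalid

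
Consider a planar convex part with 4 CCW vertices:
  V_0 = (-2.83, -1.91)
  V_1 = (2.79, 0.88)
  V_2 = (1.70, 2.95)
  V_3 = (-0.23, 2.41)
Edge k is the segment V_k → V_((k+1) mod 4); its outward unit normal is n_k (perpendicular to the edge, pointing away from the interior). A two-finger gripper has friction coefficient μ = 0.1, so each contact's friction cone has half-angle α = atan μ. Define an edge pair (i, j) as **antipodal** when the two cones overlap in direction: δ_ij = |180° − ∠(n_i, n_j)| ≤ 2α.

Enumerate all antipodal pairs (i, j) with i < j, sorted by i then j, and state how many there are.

α = atan 0.1 = 5.71°;  2α = 11.42°
n_0 = (+0.4447, -0.8957)
n_1 = (+0.8848, +0.4659)
n_2 = (-0.2694, +0.9630)
n_3 = (-0.8568, +0.5157)
  (0,1): δ = 88.63°  ·
  (0,2): δ = 10.77°  ✓
  (0,3): δ = 32.56°  ·
  (1,2): δ = 102.14°  ·
  (1,3): δ = 58.81°  ·
  (2,3): δ = 136.67°  ·
antipodal pairs: 1

count = 1; pairs: (0,2)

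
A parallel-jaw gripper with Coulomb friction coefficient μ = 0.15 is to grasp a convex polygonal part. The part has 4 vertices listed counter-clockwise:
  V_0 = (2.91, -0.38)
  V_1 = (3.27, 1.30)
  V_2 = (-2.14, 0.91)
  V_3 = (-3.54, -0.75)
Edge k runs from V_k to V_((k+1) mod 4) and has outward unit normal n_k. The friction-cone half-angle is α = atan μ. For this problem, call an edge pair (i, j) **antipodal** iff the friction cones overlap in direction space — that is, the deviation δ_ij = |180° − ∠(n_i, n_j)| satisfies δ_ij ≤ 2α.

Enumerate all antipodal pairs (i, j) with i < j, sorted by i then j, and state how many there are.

α = atan 0.15 = 8.53°;  2α = 17.06°
n_0 = (+0.9778, -0.2095)
n_1 = (-0.0719, +0.9974)
n_2 = (-0.7644, +0.6447)
n_3 = (+0.0573, -0.9984)
  (0,1): δ = 73.78°  ·
  (0,2): δ = 28.05°  ·
  (0,3): δ = 105.38°  ·
  (1,2): δ = 134.27°  ·
  (1,3): δ = 0.84°  ✓
  (2,3): δ = 46.57°  ·
antipodal pairs: 1

count = 1; pairs: (1,3)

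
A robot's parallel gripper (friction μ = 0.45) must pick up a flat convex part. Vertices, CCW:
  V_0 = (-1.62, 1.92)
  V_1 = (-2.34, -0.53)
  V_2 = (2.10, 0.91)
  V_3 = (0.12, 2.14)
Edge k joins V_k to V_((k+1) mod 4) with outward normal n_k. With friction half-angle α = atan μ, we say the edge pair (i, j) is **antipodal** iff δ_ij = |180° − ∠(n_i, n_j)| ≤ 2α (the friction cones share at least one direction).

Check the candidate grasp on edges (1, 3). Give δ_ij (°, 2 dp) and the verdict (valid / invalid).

δ = 10.76°, valid

α = atan 0.45 = 24.23°;  2α = 48.46°
edge 1: e_1 = (+4.44, +1.44);  n_1 = (+0.3085, -0.9512)
edge 3: e_3 = (-1.74, -0.22);  n_3 = (-0.1254, +0.9921)
∠(n_1, n_3) = 169.24°
δ = |180° − 169.24°| = 10.76°
10.76° ≤ 2α = 48.46°  →  valid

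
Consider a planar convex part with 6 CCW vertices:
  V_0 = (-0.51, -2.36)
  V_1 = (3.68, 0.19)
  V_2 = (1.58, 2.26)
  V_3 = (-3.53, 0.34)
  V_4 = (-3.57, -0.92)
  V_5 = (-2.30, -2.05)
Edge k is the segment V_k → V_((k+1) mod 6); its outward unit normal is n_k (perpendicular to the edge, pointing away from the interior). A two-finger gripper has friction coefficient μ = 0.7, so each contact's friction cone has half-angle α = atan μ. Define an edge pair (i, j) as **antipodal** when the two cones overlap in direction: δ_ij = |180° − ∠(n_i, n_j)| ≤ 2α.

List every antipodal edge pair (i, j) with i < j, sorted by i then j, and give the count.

α = atan 0.7 = 34.99°;  2α = 69.98°
n_0 = (+0.5199, -0.8542)
n_1 = (+0.7020, +0.7122)
n_2 = (-0.3517, +0.9361)
n_3 = (-0.9995, +0.0317)
n_4 = (-0.6647, -0.7471)
n_5 = (-0.1706, -0.9853)
  (0,1): δ = 75.91°  ·
  (0,2): δ = 10.73°  ✓
  (0,3): δ = 56.86°  ✓
  (0,4): δ = 107.01°  ·
  (0,5): δ = 138.85°  ·
  (1,2): δ = 114.82°  ·
  (1,3): δ = 47.23°  ✓
  (1,4): δ = 2.93°  ✓
  (1,5): δ = 34.76°  ✓
  (2,3): δ = 112.41°  ·
  (2,4): δ = 62.25°  ✓
  (2,5): δ = 30.42°  ✓
  (3,4): δ = 129.84°  ·
  (3,5): δ = 98.01°  ·
  (4,5): δ = 148.16°  ·
antipodal pairs: 7

count = 7; pairs: (0,2), (0,3), (1,3), (1,4), (1,5), (2,4), (2,5)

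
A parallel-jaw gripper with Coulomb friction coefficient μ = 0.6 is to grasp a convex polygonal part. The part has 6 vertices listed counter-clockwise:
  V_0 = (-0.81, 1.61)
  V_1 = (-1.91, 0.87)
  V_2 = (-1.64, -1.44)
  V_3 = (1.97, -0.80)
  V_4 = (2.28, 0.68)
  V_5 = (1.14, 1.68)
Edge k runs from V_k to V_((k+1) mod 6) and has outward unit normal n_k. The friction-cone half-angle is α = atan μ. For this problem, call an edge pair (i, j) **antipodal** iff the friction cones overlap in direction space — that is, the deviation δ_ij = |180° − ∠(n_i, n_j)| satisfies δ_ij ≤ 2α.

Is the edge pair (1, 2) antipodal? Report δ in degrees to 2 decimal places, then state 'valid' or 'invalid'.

δ = 86.61°, invalid

α = atan 0.6 = 30.96°;  2α = 61.93°
edge 1: e_1 = (+0.27, -2.31);  n_1 = (-0.9932, -0.1161)
edge 2: e_2 = (+3.61, +0.64);  n_2 = (+0.1746, -0.9846)
∠(n_1, n_2) = 93.39°
δ = |180° − 93.39°| = 86.61°
86.61° > 2α = 61.93°  →  invalid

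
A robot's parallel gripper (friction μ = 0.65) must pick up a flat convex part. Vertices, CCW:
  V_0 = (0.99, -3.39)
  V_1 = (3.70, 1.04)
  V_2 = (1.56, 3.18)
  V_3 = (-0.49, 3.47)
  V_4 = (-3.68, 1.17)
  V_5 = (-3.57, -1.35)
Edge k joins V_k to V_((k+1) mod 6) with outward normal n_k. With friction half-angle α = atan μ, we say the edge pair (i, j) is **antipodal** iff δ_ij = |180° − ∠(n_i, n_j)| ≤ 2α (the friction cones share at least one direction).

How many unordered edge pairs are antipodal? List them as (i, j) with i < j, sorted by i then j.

α = atan 0.65 = 33.02°;  2α = 66.05°
n_0 = (+0.8530, -0.5218)
n_1 = (+0.7071, +0.7071)
n_2 = (+0.1401, +0.9901)
n_3 = (-0.5848, +0.8111)
n_4 = (-0.9990, -0.0436)
n_5 = (-0.4084, -0.9128)
  (0,1): δ = 103.54°  ·
  (0,2): δ = 66.60°  ·
  (0,3): δ = 22.75°  ✓
  (0,4): δ = 33.96°  ✓
  (0,5): δ = 97.35°  ·
  (1,2): δ = 143.05°  ·
  (1,3): δ = 99.21°  ·
  (1,4): δ = 42.50°  ✓
  (1,5): δ = 20.90°  ✓
  (2,3): δ = 136.16°  ·
  (2,4): δ = 79.45°  ·
  (2,5): δ = 16.05°  ✓
  (3,4): δ = 123.29°  ·
  (3,5): δ = 59.89°  ✓
  (4,5): δ = 116.60°  ·
antipodal pairs: 6

count = 6; pairs: (0,3), (0,4), (1,4), (1,5), (2,5), (3,5)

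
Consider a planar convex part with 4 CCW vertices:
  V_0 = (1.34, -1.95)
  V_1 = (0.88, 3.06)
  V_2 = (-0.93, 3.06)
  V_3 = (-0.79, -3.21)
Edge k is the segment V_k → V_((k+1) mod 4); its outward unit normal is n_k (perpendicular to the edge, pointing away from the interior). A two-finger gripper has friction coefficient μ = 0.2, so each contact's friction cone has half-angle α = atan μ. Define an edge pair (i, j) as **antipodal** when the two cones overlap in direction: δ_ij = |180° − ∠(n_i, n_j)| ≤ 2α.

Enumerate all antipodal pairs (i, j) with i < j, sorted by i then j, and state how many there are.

α = atan 0.2 = 11.31°;  2α = 22.62°
n_0 = (+0.9958, +0.0914)
n_1 = (+0.0000, +1.0000)
n_2 = (-0.9998, -0.0223)
n_3 = (+0.5091, -0.8607)
  (0,1): δ = 95.25°  ·
  (0,2): δ = 3.97°  ✓
  (0,3): δ = 115.36°  ·
  (1,2): δ = 88.72°  ·
  (1,3): δ = 30.61°  ·
  (2,3): δ = 60.67°  ·
antipodal pairs: 1

count = 1; pairs: (0,2)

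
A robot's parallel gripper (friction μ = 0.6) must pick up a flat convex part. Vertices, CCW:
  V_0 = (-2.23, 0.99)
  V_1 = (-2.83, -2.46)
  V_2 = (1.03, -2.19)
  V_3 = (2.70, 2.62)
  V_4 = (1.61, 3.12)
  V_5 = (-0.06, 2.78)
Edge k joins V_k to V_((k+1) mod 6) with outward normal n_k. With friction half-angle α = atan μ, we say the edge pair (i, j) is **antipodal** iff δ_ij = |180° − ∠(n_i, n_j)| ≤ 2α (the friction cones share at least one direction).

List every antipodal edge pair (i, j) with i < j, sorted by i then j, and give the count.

α = atan 0.6 = 30.96°;  2α = 61.93°
n_0 = (-0.9852, +0.1713)
n_1 = (+0.0698, -0.9976)
n_2 = (+0.9447, -0.3280)
n_3 = (+0.4169, +0.9089)
n_4 = (-0.1995, +0.9799)
n_5 = (-0.6363, +0.7714)
  (0,1): δ = 76.13°  ·
  (0,2): δ = 9.28°  ✓
  (0,3): δ = 75.22°  ·
  (0,4): δ = 111.37°  ·
  (0,5): δ = 139.38°  ·
  (1,2): δ = 113.15°  ·
  (1,3): δ = 28.64°  ✓
  (1,4): δ = 7.51°  ✓
  (1,5): δ = 35.52°  ✓
  (2,3): δ = 95.50°  ·
  (2,4): δ = 59.35°  ✓
  (2,5): δ = 31.33°  ✓
  (3,4): δ = 143.85°  ·
  (3,5): δ = 115.84°  ·
  (4,5): δ = 151.99°  ·
antipodal pairs: 6

count = 6; pairs: (0,2), (1,3), (1,4), (1,5), (2,4), (2,5)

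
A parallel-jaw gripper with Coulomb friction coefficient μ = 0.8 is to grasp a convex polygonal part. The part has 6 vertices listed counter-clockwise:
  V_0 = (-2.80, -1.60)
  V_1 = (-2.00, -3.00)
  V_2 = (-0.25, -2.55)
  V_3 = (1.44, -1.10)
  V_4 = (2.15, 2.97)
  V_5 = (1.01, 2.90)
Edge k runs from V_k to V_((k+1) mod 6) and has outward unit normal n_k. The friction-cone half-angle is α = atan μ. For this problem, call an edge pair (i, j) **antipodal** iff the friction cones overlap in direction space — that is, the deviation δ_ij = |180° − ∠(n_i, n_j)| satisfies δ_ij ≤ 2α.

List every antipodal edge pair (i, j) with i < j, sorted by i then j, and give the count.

α = atan 0.8 = 38.66°;  2α = 77.32°
n_0 = (-0.8682, -0.4961)
n_1 = (+0.2490, -0.9685)
n_2 = (+0.6512, -0.7589)
n_3 = (+0.9851, -0.1719)
n_4 = (-0.0613, +0.9981)
n_5 = (-0.7632, +0.6462)
  (0,1): δ = 105.32°  ·
  (0,2): δ = 79.12°  ·
  (0,3): δ = 39.64°  ✓
  (0,4): δ = 63.77°  ✓
  (0,5): δ = 110.00°  ·
  (1,2): δ = 153.79°  ·
  (1,3): δ = 114.32°  ·
  (1,4): δ = 10.91°  ✓
  (1,5): δ = 35.33°  ✓
  (2,3): δ = 140.52°  ·
  (2,4): δ = 37.12°  ✓
  (2,5): δ = 9.12°  ✓
  (3,4): δ = 76.59°  ✓
  (3,5): δ = 30.36°  ✓
  (4,5): δ = 133.77°  ·
antipodal pairs: 8

count = 8; pairs: (0,3), (0,4), (1,4), (1,5), (2,4), (2,5), (3,4), (3,5)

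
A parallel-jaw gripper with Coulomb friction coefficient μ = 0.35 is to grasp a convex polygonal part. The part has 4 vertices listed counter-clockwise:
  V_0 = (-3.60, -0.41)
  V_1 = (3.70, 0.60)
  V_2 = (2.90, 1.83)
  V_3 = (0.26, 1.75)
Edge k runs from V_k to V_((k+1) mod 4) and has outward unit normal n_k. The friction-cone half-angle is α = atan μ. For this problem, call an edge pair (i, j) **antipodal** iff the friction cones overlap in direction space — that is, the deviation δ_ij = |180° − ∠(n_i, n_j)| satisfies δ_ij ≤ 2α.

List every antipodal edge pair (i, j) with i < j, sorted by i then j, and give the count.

α = atan 0.35 = 19.29°;  2α = 38.58°
n_0 = (+0.1371, -0.9906)
n_1 = (+0.8383, +0.5452)
n_2 = (-0.0303, +0.9995)
n_3 = (-0.4883, +0.8727)
  (0,1): δ = 64.84°  ·
  (0,2): δ = 6.14°  ✓
  (0,3): δ = 21.35°  ✓
  (1,2): δ = 121.30°  ·
  (1,3): δ = 93.81°  ·
  (2,3): δ = 152.50°  ·
antipodal pairs: 2

count = 2; pairs: (0,2), (0,3)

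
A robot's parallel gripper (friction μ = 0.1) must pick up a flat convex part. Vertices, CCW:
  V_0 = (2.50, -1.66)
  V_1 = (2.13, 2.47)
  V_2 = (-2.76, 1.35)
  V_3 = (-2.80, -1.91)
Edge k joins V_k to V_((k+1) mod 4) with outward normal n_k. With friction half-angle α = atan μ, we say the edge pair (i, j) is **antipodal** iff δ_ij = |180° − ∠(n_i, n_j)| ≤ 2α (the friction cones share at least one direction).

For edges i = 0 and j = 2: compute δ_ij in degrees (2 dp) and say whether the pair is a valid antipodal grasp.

δ = 5.82°, valid

α = atan 0.1 = 5.71°;  2α = 11.42°
edge 0: e_0 = (-0.37, +4.13);  n_0 = (+0.9960, +0.0892)
edge 2: e_2 = (-0.04, -3.26);  n_2 = (-0.9999, +0.0123)
∠(n_0, n_2) = 174.18°
δ = |180° − 174.18°| = 5.82°
5.82° ≤ 2α = 11.42°  →  valid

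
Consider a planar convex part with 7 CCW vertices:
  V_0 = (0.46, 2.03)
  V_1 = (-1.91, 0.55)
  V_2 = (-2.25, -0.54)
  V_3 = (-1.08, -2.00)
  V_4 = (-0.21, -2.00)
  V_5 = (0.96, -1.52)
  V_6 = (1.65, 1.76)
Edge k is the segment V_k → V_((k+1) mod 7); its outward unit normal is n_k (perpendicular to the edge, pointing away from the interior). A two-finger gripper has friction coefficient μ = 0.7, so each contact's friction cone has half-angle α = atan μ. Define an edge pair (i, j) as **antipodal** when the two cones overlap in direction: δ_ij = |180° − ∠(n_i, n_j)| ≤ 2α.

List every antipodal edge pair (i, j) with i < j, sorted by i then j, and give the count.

α = atan 0.7 = 34.99°;  2α = 69.98°
n_0 = (-0.5297, +0.8482)
n_1 = (-0.9546, +0.2978)
n_2 = (-0.7803, -0.6253)
n_3 = (+0.0000, -1.0000)
n_4 = (+0.3796, -0.9252)
n_5 = (+0.9786, -0.2059)
n_6 = (+0.2213, +0.9752)
  (0,1): δ = 139.31°  ·
  (0,2): δ = 83.28°  ·
  (0,3): δ = 31.98°  ✓
  (0,4): δ = 9.68°  ✓
  (0,5): δ = 46.14°  ✓
  (0,6): δ = 135.23°  ·
  (1,2): δ = 123.97°  ·
  (1,3): δ = 72.68°  ·
  (1,4): δ = 50.37°  ✓
  (1,5): δ = 5.44°  ✓
  (1,6): δ = 94.54°  ·
  (2,3): δ = 128.71°  ·
  (2,4): δ = 106.40°  ·
  (2,5): δ = 50.59°  ✓
  (2,6): δ = 38.51°  ✓
  (3,4): δ = 157.69°  ·
  (3,5): δ = 101.88°  ·
  (3,6): δ = 12.78°  ✓
  (4,5): δ = 124.19°  ·
  (4,6): δ = 35.09°  ✓
  (5,6): δ = 90.90°  ·
antipodal pairs: 9

count = 9; pairs: (0,3), (0,4), (0,5), (1,4), (1,5), (2,5), (2,6), (3,6), (4,6)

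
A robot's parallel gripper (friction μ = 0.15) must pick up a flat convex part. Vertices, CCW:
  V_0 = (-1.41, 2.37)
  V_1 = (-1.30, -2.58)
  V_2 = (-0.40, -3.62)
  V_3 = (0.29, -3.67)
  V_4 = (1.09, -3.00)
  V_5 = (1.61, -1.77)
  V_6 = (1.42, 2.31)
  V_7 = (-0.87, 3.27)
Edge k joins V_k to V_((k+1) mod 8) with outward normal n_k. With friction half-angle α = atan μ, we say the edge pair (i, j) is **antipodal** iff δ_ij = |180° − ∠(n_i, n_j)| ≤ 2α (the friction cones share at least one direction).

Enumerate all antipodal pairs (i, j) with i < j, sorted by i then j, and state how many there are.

α = atan 0.15 = 8.53°;  2α = 17.06°
n_0 = (-0.9998, -0.0222)
n_1 = (-0.7562, -0.6544)
n_2 = (-0.0723, -0.9974)
n_3 = (+0.6421, -0.7666)
n_4 = (+0.9211, -0.3894)
n_5 = (+0.9989, +0.0465)
n_6 = (+0.3866, +0.9222)
n_7 = (-0.8575, +0.5145)
  (0,1): δ = 140.40°  ·
  (0,2): δ = 95.42°  ·
  (0,3): δ = 51.33°  ·
  (0,4): δ = 24.19°  ·
  (0,5): δ = 1.39°  ✓
  (0,6): δ = 65.98°  ·
  (0,7): δ = 147.76°  ·
  (1,2): δ = 135.02°  ·
  (1,3): δ = 90.93°  ·
  (1,4): δ = 63.79°  ·
  (1,5): δ = 38.21°  ·
  (1,6): δ = 26.38°  ·
  (1,7): δ = 108.16°  ·
  (2,3): δ = 135.91°  ·
  (2,4): δ = 108.77°  ·
  (2,5): δ = 83.19°  ·
  (2,6): δ = 18.60°  ·
  (2,7): δ = 63.18°  ·
  (3,4): δ = 152.86°  ·
  (3,5): δ = 127.28°  ·
  (3,6): δ = 62.69°  ·
  (3,7): δ = 19.09°  ·
  (4,5): δ = 154.42°  ·
  (4,6): δ = 89.83°  ·
  (4,7): δ = 8.05°  ✓
  (5,6): δ = 115.41°  ·
  (5,7): δ = 33.63°  ·
  (6,7): δ = 98.22°  ·
antipodal pairs: 2

count = 2; pairs: (0,5), (4,7)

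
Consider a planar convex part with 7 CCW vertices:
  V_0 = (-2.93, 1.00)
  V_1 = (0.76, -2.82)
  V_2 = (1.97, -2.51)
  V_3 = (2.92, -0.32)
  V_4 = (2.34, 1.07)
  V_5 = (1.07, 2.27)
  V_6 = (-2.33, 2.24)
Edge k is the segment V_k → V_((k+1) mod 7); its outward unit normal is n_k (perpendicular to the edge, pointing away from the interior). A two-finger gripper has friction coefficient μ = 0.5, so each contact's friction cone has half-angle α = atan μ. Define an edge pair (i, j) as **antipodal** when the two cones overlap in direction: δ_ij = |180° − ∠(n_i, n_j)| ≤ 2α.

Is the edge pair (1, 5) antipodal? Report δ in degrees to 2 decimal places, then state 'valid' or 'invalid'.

δ = 13.86°, valid

α = atan 0.5 = 26.57°;  2α = 53.13°
edge 1: e_1 = (+1.21, +0.31);  n_1 = (+0.2482, -0.9687)
edge 5: e_5 = (-3.40, -0.03);  n_5 = (-0.0088, +1.0000)
∠(n_1, n_5) = 166.14°
δ = |180° − 166.14°| = 13.86°
13.86° ≤ 2α = 53.13°  →  valid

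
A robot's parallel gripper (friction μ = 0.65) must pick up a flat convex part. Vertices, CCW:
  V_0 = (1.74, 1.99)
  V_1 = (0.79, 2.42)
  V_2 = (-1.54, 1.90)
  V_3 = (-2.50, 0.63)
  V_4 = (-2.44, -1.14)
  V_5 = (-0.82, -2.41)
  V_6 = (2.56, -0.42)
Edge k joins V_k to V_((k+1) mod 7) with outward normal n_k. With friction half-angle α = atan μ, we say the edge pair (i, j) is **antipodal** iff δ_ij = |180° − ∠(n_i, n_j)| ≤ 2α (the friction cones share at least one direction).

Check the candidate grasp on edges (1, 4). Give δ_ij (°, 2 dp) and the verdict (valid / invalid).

δ = 50.68°, valid

α = atan 0.65 = 33.02°;  2α = 66.05°
edge 1: e_1 = (-2.33, -0.52);  n_1 = (-0.2178, +0.9760)
edge 4: e_4 = (+1.62, -1.27);  n_4 = (-0.6170, -0.7870)
∠(n_1, n_4) = 129.32°
δ = |180° − 129.32°| = 50.68°
50.68° ≤ 2α = 66.05°  →  valid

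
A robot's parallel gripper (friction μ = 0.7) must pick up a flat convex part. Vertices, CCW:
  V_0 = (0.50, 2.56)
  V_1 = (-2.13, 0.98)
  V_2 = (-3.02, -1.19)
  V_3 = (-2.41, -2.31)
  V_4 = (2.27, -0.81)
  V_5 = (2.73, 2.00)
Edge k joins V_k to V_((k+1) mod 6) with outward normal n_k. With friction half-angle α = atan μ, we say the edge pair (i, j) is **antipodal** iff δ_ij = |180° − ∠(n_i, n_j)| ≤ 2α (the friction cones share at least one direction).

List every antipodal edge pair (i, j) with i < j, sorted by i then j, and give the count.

α = atan 0.7 = 34.99°;  2α = 69.98°
n_0 = (-0.5150, +0.8572)
n_1 = (-0.9252, +0.3795)
n_2 = (-0.8782, -0.4783)
n_3 = (+0.3052, -0.9523)
n_4 = (+0.9869, -0.1616)
n_5 = (+0.2436, +0.9699)
  (0,1): δ = 143.30°  ·
  (0,2): δ = 92.42°  ·
  (0,3): δ = 13.22°  ✓
  (0,4): δ = 49.71°  ✓
  (0,5): δ = 134.91°  ·
  (1,2): δ = 129.12°  ·
  (1,3): δ = 49.93°  ✓
  (1,4): δ = 13.00°  ✓
  (1,5): δ = 98.20°  ·
  (2,3): δ = 100.80°  ·
  (2,4): δ = 37.87°  ✓
  (2,5): δ = 47.33°  ✓
  (3,4): δ = 117.07°  ·
  (3,5): δ = 31.87°  ✓
  (4,5): δ = 94.80°  ·
antipodal pairs: 7

count = 7; pairs: (0,3), (0,4), (1,3), (1,4), (2,4), (2,5), (3,5)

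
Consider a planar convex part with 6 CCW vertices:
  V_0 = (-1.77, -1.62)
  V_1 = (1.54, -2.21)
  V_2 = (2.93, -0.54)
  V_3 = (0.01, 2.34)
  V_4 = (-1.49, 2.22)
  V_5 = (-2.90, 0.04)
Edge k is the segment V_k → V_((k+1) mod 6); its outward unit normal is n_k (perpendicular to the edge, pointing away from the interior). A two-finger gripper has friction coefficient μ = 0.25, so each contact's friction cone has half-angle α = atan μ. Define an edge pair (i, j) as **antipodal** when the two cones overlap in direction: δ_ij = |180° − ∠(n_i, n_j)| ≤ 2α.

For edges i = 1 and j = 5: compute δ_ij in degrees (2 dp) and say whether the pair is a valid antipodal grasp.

α = atan 0.25 = 14.04°;  2α = 28.07°
edge 1: e_1 = (+1.39, +1.67);  n_1 = (+0.7686, -0.6397)
edge 5: e_5 = (+1.13, -1.66);  n_5 = (-0.8266, -0.5627)
∠(n_1, n_5) = 105.98°
δ = |180° − 105.98°| = 74.02°
74.02° > 2α = 28.07°  →  invalid

δ = 74.02°, invalid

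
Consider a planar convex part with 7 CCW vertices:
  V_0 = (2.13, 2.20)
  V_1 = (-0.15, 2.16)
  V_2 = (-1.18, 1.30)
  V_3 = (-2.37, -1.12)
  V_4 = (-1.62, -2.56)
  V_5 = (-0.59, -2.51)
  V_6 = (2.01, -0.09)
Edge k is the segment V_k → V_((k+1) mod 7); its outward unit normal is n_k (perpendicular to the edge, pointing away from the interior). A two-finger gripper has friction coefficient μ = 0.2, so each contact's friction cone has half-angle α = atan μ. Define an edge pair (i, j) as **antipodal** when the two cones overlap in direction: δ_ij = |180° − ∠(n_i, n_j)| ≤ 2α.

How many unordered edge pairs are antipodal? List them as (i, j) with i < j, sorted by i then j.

α = atan 0.2 = 11.31°;  2α = 22.62°
n_0 = (-0.0175, +0.9998)
n_1 = (-0.6409, +0.7676)
n_2 = (-0.8974, +0.4413)
n_3 = (-0.8869, -0.4619)
n_4 = (+0.0485, -0.9988)
n_5 = (+0.6813, -0.7320)
n_6 = (+0.9986, -0.0523)
  (0,1): δ = 141.14°  ·
  (0,2): δ = 117.19°  ·
  (0,3): δ = 63.49°  ·
  (0,4): δ = 1.77°  ✓
  (0,5): δ = 41.94°  ·
  (0,6): δ = 86.00°  ·
  (1,2): δ = 156.05°  ·
  (1,3): δ = 102.35°  ·
  (1,4): δ = 37.08°  ·
  (1,5): δ = 3.09°  ✓
  (1,6): δ = 47.14°  ·
  (2,3): δ = 126.30°  ·
  (2,4): δ = 61.04°  ·
  (2,5): δ = 20.87°  ✓
  (2,6): δ = 23.19°  ·
  (3,4): δ = 114.73°  ·
  (3,5): δ = 74.57°  ·
  (3,6): δ = 30.51°  ·
  (4,5): δ = 139.83°  ·
  (4,6): δ = 95.78°  ·
  (5,6): δ = 135.95°  ·
antipodal pairs: 3

count = 3; pairs: (0,4), (1,5), (2,5)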